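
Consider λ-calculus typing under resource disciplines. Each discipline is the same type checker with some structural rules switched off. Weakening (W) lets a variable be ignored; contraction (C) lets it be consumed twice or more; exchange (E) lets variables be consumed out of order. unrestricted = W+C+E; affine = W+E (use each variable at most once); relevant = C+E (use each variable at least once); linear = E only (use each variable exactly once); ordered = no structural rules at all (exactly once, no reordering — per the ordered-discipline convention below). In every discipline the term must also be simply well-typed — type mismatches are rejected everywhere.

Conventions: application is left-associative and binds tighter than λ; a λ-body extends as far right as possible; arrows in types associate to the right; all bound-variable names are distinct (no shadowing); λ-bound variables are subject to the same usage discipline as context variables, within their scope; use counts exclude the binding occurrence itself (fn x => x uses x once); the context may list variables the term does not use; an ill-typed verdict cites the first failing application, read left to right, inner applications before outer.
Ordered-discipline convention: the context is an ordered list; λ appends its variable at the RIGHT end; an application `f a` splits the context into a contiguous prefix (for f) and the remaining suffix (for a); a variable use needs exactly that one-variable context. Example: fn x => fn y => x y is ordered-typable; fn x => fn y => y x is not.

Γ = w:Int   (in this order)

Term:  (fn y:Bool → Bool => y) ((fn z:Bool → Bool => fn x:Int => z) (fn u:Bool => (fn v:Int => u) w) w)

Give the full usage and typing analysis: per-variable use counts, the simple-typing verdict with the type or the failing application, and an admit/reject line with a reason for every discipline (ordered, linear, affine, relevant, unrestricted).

usage: w ×2, y (bound) ×1, z (bound) ×1, x (bound) ×0, u (bound) ×1, v (bound) ×0
left-to-right use order: y, z, u, w, w
typing: well-typed at Bool → Bool
ordered: ✗, uses contraction: w ×2; unused: x, v — weakening required
linear: ✗, uses contraction: w ×2; unused: x, v — weakening required
affine: ✗, uses contraction: w ×2
relevant: ✗, unused: x, v — weakening required
unrestricted: ✓, well-typed at Bool → Bool; no restrictions here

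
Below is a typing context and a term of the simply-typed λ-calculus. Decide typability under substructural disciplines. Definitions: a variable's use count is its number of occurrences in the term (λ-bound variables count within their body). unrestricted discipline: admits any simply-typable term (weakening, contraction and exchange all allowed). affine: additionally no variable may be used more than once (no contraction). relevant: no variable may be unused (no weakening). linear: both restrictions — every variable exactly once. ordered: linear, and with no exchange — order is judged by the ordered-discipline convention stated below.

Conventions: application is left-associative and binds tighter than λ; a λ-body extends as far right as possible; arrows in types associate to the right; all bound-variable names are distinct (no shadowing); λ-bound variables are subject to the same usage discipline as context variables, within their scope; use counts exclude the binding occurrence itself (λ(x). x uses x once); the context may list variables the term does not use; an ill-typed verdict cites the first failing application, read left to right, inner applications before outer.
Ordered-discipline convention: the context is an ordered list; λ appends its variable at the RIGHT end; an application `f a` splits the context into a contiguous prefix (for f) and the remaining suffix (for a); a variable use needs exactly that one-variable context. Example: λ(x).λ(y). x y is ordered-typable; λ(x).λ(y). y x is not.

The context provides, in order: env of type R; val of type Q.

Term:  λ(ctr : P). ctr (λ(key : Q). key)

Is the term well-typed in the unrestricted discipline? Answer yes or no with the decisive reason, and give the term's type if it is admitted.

no — fails simple typing
usage: env: 0, val: 0, ctr (λ-bound): 1, key (λ-bound): 1
order of uses: ctr, key
typing: ill-typed: applying a non-function (P)
all disciplines: ordered ✗; linear ✗; affine ✗; relevant ✗; unrestricted ✗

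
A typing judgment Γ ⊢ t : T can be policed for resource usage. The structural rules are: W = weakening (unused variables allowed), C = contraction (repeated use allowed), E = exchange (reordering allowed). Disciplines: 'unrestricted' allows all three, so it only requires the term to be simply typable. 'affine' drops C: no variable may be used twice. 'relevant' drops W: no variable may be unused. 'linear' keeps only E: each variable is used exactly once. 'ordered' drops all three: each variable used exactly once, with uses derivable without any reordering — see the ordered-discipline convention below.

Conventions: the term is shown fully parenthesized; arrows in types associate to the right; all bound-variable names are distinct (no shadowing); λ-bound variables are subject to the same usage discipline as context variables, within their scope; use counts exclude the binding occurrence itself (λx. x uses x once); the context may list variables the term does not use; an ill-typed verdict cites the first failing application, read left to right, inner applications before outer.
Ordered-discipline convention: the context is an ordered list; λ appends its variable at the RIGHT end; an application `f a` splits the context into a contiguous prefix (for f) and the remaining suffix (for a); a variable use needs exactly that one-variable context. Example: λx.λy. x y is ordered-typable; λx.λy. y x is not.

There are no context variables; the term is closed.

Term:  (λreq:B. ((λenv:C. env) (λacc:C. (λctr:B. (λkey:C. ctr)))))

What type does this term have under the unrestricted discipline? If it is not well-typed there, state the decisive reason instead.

not well-typed under unrestricted — a type mismatch blocks all five
counts: req (λ-bound)=0, env (λ-bound)=1, acc (λ-bound)=0, ctr (λ-bound)=1, key (λ-bound)=0
order of uses: env, ctr
typing: ill-typed: argument of type C -> B -> C -> B where C is required
per-discipline verdicts: ordered ✗ | linear ✗ | affine ✗ | relevant ✗ | unrestricted ✗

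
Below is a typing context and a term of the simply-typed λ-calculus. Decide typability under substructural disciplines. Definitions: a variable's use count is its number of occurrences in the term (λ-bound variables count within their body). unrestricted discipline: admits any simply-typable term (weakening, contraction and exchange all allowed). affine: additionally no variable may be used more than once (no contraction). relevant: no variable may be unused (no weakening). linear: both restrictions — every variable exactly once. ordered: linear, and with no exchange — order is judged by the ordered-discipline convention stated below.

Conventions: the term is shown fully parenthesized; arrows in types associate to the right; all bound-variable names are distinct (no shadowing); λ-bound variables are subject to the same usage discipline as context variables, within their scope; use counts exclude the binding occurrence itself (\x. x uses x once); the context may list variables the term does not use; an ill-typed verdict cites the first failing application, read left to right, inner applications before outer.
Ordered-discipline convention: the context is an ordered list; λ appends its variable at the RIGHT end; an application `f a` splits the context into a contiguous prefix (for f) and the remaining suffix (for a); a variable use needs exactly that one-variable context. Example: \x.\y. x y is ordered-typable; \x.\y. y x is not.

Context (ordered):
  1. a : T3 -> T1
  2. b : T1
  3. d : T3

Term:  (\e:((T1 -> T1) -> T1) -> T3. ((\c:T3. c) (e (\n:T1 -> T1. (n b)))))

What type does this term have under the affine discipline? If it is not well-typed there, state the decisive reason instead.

term : (((T1 -> T1) -> T1) -> T3) -> T3
counts: a: 0×, b: 1×, d: 0×, e (bound): 1×, c (bound): 1×, n (bound): 1×
use order (left to right): c, e, n, b
typing: ✓ — (((T1 -> T1) -> T1) -> T3) -> T3
summary: ordered ✗ | linear ✗ | affine ✓ | relevant ✗ | unrestricted ✓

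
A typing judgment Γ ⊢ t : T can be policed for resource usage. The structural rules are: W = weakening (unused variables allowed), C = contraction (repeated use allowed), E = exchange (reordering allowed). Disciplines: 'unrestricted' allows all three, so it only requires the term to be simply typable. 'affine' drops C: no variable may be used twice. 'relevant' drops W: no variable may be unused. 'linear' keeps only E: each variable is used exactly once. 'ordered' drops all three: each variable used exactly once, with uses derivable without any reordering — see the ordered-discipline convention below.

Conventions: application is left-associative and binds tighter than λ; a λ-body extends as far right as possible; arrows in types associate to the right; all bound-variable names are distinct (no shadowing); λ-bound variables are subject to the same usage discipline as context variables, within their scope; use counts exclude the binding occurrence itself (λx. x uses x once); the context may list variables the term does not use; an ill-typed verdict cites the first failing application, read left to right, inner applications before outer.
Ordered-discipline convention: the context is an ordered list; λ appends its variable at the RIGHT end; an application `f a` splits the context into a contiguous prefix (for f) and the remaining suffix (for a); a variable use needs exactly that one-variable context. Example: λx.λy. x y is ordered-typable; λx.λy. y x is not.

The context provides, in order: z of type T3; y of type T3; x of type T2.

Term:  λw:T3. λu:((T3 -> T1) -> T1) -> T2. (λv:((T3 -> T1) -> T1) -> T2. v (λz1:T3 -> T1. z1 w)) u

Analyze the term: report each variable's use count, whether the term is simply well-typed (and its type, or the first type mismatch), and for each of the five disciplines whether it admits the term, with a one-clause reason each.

variable uses: z ×0; y ×0; x ×0; w (λ-bound) ×1; u (λ-bound) ×1; v (λ-bound) ×1; z1 (λ-bound) ×1
order of uses: v, z1, w, u
typing: the term checks, with type T3 -> (((T3 -> T1) -> T1) -> T2) -> T2
ordered: ✗, z, y, x left unused
linear: ✗, z, y, x left unused
affine: ✓, z, y, x, w, u, v, z1: no repeats, contraction unneeded
relevant: ✗, z, y, x left unused
unrestricted: ✓, type-checks (T3 -> (((T3 -> T1) -> T1) -> T2) -> T2) and nothing is barred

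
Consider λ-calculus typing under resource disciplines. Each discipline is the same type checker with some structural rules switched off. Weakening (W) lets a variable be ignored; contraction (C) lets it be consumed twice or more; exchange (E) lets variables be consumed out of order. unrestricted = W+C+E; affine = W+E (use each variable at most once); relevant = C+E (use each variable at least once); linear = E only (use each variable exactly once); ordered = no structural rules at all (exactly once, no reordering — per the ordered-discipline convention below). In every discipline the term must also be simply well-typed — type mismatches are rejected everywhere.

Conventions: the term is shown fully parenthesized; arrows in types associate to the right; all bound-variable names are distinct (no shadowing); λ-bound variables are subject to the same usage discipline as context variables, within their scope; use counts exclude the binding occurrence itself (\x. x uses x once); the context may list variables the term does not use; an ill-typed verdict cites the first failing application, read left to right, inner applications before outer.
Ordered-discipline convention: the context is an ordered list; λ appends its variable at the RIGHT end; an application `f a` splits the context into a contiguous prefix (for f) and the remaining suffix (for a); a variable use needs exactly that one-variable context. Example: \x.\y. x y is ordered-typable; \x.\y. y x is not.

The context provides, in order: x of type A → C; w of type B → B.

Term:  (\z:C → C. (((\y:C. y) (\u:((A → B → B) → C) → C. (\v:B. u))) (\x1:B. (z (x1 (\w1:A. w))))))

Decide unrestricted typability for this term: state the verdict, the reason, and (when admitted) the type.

no — the type mismatch rejects it
counts: x ×0; w ×1; z (bound) ×1; y (bound) ×1; u (bound) ×1; v (bound) ×0; x1 (bound) ×1; w1 (bound) ×0
uses in reading order: y, u, z, x1, w
typing: ill-typed: an application expects C but receives (((A → B → B) → C) → C) → B → ((A → B → B) → C) → C
summary: ordered ✗ | linear ✗ | affine ✗ | relevant ✗ | unrestricted ✗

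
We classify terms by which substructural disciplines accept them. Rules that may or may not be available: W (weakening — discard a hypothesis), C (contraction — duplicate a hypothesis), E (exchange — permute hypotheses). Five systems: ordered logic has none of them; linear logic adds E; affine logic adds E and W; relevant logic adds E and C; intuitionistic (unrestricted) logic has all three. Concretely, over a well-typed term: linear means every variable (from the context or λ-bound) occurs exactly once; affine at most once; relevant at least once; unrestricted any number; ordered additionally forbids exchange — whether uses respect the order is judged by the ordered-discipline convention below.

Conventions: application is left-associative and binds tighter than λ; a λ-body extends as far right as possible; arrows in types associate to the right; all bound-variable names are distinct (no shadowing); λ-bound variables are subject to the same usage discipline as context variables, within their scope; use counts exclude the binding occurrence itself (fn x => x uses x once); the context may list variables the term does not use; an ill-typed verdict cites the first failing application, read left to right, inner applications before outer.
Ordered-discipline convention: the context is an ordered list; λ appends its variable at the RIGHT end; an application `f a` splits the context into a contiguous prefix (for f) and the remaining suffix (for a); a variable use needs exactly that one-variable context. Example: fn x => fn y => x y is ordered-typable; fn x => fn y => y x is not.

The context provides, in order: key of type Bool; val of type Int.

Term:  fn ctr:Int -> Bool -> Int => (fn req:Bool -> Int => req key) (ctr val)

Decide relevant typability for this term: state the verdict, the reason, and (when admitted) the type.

yes — every one of key, val, ctr, req appears; term : (Int -> Bool -> Int) -> Int
counts: key: 1; val: 1; ctr (bound): 1; req (bound): 1
order of uses: req, key, ctr, val
typing: ✓ — (Int -> Bool -> Int) -> Int
across the five disciplines: ordered ✗, linear ✓, affine ✓, relevant ✓, unrestricted ✓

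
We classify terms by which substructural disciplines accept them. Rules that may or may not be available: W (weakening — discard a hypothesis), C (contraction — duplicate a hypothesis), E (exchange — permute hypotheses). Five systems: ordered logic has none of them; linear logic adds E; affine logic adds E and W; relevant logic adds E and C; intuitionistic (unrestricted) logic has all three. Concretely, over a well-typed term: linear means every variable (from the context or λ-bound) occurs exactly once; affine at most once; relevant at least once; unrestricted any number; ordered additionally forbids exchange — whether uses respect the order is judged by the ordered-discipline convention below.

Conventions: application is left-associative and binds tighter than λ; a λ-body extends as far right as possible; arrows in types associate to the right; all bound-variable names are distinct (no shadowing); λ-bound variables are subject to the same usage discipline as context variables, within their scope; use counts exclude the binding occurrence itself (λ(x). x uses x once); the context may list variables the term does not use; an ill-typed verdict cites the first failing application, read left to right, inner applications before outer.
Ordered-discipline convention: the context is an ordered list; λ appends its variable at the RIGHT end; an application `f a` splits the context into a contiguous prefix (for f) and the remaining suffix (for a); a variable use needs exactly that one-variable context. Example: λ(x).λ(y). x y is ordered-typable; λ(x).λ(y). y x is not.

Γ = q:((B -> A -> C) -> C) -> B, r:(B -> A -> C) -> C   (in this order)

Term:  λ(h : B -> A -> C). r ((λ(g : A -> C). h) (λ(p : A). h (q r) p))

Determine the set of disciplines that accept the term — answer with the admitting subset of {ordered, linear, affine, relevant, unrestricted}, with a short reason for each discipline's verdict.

accepted by: unrestricted
usage: q: 1×; r: 2×; h [bound]: 2×; g [bound]: 0×; p [bound]: 1×
order of uses: r, h, h, q, r, p
typing: ✓ — (B -> A -> C) -> C
ordered: ✗, needs contraction — r ×2, h ×2; unused: g — weakening required
linear: ✗, needs contraction — r ×2, h ×2; unused: g — weakening required
affine: ✗, needs contraction — r ×2, h ×2
relevant: ✗, unused: g — weakening required
unrestricted: ✓, type-checks ((B -> A -> C) -> C) and nothing is barred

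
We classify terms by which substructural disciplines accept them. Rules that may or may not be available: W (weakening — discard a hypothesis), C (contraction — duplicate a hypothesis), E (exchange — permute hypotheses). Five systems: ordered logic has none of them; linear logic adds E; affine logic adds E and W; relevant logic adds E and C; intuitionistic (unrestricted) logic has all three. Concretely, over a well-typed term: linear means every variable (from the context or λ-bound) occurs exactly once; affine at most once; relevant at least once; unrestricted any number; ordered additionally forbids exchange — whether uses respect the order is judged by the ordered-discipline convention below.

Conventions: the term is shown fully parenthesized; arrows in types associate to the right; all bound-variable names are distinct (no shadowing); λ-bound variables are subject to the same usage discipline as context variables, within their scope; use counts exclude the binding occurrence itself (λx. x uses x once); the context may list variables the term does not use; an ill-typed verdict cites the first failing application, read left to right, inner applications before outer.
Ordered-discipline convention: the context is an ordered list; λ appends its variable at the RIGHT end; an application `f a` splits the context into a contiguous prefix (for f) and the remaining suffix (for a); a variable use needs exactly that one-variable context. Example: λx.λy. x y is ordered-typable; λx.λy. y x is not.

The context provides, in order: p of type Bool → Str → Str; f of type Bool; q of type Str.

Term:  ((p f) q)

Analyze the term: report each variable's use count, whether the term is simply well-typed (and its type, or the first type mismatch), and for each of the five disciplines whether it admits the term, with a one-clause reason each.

usage: p=1; f=1; q=1
use order (left to right): p, f, q
typing: ✓ — Str
ordered: ✓, single-use (p, f, q), ordered derivation ok
linear: ✓, single use per variable (p, f, q)
affine: ✓, no duplicate uses among p, f, q
relevant: ✓, none of p, f, q goes unused
unrestricted: ✓, typability at Str is all that's needed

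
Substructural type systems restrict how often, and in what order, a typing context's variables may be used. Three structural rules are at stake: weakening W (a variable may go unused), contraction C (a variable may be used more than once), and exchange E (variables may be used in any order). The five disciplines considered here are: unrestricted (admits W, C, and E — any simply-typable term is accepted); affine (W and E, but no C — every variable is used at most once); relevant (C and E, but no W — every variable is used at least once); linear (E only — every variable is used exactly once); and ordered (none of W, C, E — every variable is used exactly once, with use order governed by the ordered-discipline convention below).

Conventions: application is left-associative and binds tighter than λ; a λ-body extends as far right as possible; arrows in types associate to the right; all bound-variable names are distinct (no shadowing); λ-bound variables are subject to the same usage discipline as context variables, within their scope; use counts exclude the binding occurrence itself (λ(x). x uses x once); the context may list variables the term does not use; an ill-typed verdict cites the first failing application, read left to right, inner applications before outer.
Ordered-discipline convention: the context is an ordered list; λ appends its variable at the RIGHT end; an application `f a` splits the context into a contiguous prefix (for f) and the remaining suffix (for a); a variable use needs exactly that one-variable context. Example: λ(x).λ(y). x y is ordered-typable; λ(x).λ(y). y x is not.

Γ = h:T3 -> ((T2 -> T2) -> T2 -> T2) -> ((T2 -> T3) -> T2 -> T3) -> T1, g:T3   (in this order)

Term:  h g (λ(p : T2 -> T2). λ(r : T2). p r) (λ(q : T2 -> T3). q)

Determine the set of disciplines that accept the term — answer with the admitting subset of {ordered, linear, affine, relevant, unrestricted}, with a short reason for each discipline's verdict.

accepted by: ordered, linear, affine, relevant, unrestricted
variable uses: h: 1×; g: 1×; p (λ-bound): 1×; r (λ-bound): 1×; q (λ-bound): 1×
order of uses: h, g, p, r, q
typing: the term checks, with type T1
ordered: ✓, one use each (h, g, p, r, q); ordered split holds
linear: ✓, exactly-once usage across h, g, p, r, q
affine: ✓, h, g, p, r, q: no repeats, contraction unneeded
relevant: ✓, none of h, g, p, r, q goes unused
unrestricted: ✓, typability at T1 is all that's needed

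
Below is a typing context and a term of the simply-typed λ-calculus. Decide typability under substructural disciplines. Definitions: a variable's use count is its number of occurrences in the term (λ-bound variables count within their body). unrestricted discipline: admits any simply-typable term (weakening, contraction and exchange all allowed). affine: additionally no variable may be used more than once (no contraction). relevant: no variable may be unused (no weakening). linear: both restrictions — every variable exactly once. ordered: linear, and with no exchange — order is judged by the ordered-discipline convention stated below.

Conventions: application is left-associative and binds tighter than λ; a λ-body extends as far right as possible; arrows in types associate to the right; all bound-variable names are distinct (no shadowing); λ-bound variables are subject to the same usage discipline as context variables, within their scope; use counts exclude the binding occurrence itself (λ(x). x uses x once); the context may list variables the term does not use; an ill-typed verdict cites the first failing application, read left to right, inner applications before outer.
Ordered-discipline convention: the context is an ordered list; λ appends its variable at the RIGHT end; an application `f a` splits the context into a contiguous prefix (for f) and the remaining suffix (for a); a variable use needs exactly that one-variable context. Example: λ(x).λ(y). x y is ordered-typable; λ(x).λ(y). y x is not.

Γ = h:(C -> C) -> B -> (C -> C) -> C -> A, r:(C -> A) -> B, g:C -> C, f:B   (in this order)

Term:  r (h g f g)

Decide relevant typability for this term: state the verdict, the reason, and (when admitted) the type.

yes — h, r, g, f: all used, weakening unneeded; term : B
usage: h: 1×, r: 1×, g: 2×, f: 1×
uses in reading order: r, h, g, f, g
typing: well-typed at B
per-discipline verdicts: ordered ✗ | linear ✗ | affine ✗ | relevant ✓ | unrestricted ✓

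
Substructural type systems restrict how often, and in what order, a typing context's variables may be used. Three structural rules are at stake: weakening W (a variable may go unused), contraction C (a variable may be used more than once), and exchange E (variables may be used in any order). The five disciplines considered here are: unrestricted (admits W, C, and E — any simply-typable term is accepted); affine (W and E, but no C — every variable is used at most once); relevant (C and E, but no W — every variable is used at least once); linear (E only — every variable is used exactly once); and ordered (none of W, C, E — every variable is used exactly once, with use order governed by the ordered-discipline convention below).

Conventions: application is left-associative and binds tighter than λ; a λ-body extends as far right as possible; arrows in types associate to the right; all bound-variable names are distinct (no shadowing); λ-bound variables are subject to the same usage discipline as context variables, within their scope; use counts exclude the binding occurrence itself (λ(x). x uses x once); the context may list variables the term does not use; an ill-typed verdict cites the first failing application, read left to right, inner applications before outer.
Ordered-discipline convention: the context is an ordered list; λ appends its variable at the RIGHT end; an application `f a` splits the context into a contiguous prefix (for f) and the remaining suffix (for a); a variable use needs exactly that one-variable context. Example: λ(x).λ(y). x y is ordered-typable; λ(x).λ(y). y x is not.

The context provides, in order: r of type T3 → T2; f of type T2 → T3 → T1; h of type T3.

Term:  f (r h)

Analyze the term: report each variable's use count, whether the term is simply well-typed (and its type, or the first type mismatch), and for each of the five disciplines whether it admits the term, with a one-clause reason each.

use counts: r=1; f=1; h=1
uses in reading order: f, r, h
typing: ✓ — T3 → T1
ordered: ✗, no contiguous prefix/suffix split fits f, r, h
linear: ✓, each of r, f, h used exactly once
affine: ✓, no duplicate uses among r, f, h
relevant: ✓, none of r, f, h goes unused
unrestricted: ✓, type-checks (T3 → T1) and nothing is barred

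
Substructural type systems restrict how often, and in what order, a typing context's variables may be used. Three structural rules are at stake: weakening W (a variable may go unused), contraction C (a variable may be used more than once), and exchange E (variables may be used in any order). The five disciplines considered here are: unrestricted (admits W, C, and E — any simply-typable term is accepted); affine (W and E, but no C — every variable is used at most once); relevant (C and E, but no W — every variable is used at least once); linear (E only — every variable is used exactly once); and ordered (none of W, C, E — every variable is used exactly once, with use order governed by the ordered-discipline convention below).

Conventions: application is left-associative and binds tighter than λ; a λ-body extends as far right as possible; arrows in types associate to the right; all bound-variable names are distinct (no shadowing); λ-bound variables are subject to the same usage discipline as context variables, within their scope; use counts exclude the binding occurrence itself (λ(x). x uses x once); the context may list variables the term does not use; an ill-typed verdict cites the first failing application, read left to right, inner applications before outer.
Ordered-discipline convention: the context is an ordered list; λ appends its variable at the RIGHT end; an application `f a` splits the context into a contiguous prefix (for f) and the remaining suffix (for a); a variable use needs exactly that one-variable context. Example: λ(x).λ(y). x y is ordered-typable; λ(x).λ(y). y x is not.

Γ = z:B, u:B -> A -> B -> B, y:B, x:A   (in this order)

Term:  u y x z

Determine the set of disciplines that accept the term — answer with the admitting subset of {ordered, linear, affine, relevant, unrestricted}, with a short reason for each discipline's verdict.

admitted by: linear, affine, relevant, unrestricted
variable uses: z ×1; u ×1; y ×1; x ×1
order of uses: u, y, x, z
typing: well-typed at B
ordered ✗ (no ordered split (uses run u, y, x, z))
linear ✓ (z, u, y, x: one use apiece)
affine ✓ (no duplicate uses among z, u, y, x)
relevant ✓ (z, u, y, x: all used, weakening unneeded)
unrestricted ✓ (type-checks (B) and nothing is barred)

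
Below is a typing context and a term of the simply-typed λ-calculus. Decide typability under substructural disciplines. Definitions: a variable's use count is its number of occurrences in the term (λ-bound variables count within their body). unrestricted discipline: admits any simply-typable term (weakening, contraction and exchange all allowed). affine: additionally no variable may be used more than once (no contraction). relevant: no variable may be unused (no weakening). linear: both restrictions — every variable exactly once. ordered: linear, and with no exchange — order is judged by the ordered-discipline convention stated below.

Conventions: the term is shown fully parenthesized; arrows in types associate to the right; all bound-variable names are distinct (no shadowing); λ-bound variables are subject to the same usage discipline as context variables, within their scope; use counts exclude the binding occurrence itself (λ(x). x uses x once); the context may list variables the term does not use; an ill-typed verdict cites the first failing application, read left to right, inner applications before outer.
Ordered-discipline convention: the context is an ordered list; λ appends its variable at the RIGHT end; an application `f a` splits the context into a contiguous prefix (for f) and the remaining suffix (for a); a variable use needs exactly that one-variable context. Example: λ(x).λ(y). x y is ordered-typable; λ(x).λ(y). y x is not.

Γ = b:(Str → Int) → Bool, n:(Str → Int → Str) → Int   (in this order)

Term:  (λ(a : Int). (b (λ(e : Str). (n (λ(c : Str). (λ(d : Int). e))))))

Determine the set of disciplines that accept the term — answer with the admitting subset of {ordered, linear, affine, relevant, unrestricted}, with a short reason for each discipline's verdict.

admitted in: affine, unrestricted
counts: b: 1; n: 1; a (λ-bound): 0; e (λ-bound): 1; c (λ-bound): 0; d (λ-bound): 0
use order (left to right): b, n, e
typing: the term checks, with type Int → Bool
ordered: ✗ — unused: a, c, d — weakening required
linear: ✗ — unused: a, c, d — weakening required
affine: ✓ — none of b, n, a, e, c, d used more than once
relevant: ✗ — unused: a, c, d — weakening required
unrestricted: ✓ — well-typed at Int → Bool; no restrictions here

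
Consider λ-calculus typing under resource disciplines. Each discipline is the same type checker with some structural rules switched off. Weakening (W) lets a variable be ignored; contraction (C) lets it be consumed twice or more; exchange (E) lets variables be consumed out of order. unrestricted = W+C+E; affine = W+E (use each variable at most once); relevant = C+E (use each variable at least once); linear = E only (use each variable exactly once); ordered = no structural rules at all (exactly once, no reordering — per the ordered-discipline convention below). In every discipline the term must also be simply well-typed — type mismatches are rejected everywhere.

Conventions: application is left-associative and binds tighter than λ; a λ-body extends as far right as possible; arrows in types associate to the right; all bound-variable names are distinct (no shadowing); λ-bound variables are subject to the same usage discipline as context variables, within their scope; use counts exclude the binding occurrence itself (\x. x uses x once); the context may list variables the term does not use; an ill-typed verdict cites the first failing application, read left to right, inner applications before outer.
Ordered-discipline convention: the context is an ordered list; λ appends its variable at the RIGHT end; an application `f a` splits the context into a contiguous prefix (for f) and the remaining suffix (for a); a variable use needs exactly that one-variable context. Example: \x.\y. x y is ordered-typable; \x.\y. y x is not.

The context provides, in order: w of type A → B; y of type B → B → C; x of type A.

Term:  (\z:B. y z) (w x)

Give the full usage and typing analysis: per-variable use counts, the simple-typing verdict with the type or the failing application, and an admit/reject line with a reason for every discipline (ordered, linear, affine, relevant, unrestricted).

counts: w: 1×; y: 1×; x: 1×; z (λ-bound): 1×
uses in reading order: y, z, w, x
typing: ✓ — B → C
ordered: ✗ — use order y, z, w, x needs exchange
linear: ✓ — exactly-once usage across w, y, x, z
affine: ✓ — at most one use each (w, y, x, z)
relevant: ✓ — none of w, y, x, z goes unused
unrestricted: ✓ — type-checks (B → C) and nothing is barred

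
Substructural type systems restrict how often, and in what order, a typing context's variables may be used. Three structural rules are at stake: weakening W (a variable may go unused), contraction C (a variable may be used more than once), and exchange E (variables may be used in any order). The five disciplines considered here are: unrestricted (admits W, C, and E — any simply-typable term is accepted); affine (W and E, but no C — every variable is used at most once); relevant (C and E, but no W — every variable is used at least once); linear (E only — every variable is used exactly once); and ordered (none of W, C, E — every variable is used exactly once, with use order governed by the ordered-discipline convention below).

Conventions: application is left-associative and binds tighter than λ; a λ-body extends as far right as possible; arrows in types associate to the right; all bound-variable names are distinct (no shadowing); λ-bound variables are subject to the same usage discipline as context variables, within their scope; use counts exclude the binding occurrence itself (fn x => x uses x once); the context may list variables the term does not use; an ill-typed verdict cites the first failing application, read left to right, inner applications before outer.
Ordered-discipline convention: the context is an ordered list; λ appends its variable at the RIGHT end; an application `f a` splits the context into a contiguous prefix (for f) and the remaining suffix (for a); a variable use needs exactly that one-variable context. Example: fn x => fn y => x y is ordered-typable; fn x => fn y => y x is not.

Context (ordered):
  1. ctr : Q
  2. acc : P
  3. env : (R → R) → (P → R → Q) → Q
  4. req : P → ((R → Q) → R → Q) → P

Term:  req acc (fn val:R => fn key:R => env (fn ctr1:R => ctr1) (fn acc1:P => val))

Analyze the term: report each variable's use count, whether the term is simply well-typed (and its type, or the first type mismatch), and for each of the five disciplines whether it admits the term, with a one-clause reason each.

counts: ctr: 0×; acc: 1×; env: 1×; req: 1×; val (λ-bound): 1×; key (λ-bound): 0×; ctr1 (λ-bound): 1×; acc1 (λ-bound): 0×
order of uses: req, acc, env, ctr1, val
typing: ill-typed: an argument P → R mismatches the expected P → R → Q
ordered ✗ (the type mismatch rejects it)
linear ✗ (not simply typable)
affine ✗ (fails simple typing)
relevant ✗ (a type mismatch blocks all five)
unrestricted ✗ (the type mismatch rejects it)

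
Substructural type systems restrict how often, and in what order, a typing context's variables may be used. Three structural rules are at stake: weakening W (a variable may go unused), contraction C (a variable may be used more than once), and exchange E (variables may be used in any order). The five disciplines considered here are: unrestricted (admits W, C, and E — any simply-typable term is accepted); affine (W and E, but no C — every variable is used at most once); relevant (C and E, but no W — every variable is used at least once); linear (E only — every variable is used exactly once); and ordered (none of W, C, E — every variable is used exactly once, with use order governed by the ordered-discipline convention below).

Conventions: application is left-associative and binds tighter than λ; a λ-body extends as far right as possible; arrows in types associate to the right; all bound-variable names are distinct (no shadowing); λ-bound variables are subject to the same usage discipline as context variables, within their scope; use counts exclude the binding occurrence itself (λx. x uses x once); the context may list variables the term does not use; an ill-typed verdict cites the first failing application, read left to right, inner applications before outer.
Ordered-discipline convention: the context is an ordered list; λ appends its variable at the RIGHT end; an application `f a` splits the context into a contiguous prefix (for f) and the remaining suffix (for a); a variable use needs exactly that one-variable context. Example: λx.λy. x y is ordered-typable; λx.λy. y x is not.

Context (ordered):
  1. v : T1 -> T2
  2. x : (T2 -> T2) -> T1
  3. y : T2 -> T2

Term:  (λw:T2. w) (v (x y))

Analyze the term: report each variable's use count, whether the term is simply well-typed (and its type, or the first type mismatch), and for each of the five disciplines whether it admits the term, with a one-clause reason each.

variable uses: v: 1×, x: 1×, y: 1×, w (bound): 1×
uses in reading order: w, v, x, y
typing: ✓ — T2
ordered: ✓, v, x, y, w: once each, no exchange needed
linear: ✓, exactly-once usage across v, x, y, w
affine: ✓, at most one use each (v, x, y, w)
relevant: ✓, v, x, y, w: all used, weakening unneeded
unrestricted: ✓, well-typed at T2; no restrictions here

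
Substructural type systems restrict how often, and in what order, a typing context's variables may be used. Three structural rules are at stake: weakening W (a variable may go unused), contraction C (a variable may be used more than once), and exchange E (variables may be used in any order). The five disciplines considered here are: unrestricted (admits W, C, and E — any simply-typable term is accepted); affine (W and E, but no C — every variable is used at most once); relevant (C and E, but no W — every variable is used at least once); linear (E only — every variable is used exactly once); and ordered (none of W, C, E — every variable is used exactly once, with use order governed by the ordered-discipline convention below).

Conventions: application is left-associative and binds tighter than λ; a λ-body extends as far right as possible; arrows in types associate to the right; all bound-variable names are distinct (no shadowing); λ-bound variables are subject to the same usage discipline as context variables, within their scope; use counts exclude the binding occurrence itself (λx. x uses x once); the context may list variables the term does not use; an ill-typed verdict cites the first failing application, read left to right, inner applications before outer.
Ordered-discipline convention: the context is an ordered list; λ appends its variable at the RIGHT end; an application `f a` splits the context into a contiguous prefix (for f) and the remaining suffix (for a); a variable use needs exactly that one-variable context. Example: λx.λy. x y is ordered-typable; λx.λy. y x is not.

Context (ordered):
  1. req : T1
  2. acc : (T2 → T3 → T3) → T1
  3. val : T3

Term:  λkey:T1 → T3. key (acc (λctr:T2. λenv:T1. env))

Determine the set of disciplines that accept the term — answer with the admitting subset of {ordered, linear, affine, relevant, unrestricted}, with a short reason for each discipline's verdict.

admitted in: none
variable uses: req=0; acc=1; val=0; key [bound]=1; ctr [bound]=0; env [bound]=1
order of uses: key, acc, env
typing: ill-typed: argument of type T2 → T1 → T1 where T2 → T3 → T3 is required
ordered ✗ (the type mismatch rejects it)
linear ✗ (not simply typable)
affine ✗ (fails simple typing)
relevant ✗ (a type mismatch blocks all five)
unrestricted ✗ (the type mismatch rejects it)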